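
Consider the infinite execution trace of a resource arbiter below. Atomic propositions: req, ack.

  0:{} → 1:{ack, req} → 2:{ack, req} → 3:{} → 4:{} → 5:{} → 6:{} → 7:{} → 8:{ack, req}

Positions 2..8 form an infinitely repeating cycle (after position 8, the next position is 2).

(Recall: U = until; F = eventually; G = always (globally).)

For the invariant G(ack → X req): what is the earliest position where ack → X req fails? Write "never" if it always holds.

2

Check ack → X req at each position in order: 0 ✓, 1 ✓.
At position 2 the labels are {ack, req} and the next position 3 has {}, so ack → X req is false there. This is the first violation.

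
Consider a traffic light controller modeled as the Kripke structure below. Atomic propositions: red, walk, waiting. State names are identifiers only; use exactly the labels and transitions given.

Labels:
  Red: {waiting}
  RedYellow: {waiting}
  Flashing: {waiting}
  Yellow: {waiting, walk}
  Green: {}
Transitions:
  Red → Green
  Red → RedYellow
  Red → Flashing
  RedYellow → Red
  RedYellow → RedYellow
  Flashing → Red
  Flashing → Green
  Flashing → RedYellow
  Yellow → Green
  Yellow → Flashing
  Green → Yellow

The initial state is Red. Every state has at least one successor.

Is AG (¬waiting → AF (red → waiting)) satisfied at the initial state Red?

States satisfying ¬waiting → AF (red → waiting): {Red, RedYellow, Flashing, Yellow, Green}.
States satisfying AG (¬waiting → AF (red → waiting)): {Red, RedYellow, Flashing, Yellow, Green}.
Every state reachable from Red satisfies ¬waiting → AF (red → waiting).
Red ∈ Sat(AG (¬waiting → AF (red → waiting))).

Holds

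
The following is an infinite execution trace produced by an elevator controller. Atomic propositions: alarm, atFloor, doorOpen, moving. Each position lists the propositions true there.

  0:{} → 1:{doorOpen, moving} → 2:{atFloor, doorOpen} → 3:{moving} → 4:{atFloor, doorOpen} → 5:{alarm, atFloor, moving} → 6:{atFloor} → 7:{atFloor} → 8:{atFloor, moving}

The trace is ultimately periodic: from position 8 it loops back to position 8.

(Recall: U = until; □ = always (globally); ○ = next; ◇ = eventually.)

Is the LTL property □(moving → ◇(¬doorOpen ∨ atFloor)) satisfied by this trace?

Holds

moving → ◇(¬doorOpen ∨ atFloor) holds at every position 0..8, and those are all positions ever visited, so □(moving → ◇(¬doorOpen ∨ atFloor)) holds.
Positions where moving holds: 1, 3, 5, 8.
Check ◇(¬doorOpen ∨ atFloor) at each: 1→ok, 3→ok, 5→ok, 8→ok.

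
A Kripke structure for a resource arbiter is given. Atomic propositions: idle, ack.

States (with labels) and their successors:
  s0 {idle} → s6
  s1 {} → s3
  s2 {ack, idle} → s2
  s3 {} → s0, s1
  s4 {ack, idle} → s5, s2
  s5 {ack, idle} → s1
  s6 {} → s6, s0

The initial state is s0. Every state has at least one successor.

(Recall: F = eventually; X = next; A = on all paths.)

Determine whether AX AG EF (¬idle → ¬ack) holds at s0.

States satisfying AG EF (¬idle → ¬ack): {s0, s1, s2, s3, s4, s5, s6}.
States satisfying AX AG EF (¬idle → ¬ack): {s0, s1, s2, s3, s4, s5, s6}.
s0 ∈ Sat(AX AG EF (¬idle → ¬ack)).

Satisfied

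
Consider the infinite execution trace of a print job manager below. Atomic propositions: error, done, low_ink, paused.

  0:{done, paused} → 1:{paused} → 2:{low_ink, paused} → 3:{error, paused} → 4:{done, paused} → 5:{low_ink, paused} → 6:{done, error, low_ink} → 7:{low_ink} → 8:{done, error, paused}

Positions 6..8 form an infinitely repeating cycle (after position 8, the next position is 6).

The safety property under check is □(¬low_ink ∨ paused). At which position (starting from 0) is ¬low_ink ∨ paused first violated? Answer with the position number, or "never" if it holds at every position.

6

Check ¬low_ink ∨ paused at each position in order: 0 ✓, 1 ✓, 2 ✓, 3 ✓, 4 ✓, 5 ✓.
At position 6 the labels are {done, error, low_ink}, so ¬low_ink ∨ paused is false there. This is the first violation.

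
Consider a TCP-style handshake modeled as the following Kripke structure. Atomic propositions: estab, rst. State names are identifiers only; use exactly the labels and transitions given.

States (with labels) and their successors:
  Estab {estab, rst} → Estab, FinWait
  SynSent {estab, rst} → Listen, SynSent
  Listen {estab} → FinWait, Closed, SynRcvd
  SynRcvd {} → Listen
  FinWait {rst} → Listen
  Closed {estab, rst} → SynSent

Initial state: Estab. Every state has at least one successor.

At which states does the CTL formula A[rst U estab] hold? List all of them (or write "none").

{Estab, SynSent, Listen, FinWait, Closed}

States satisfying rst: {Estab, SynSent, FinWait, Closed}.
States satisfying estab: {Estab, SynSent, Listen, Closed}.
States satisfying A[rst U estab]: {Estab, SynSent, Listen, FinWait, Closed}.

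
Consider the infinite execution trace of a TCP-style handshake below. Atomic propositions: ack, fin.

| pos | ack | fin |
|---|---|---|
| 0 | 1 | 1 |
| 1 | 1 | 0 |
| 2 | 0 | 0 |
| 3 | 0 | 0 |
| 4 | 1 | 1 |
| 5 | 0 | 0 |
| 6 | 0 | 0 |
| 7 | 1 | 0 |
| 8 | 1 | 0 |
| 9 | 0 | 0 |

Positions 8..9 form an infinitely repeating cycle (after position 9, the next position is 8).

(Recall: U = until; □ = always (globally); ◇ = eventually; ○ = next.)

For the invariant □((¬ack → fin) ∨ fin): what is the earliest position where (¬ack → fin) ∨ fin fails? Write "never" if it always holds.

2

Check (¬ack → fin) ∨ fin at each position in order: 0 ✓, 1 ✓.
At position 2 the labels are {}, so (¬ack → fin) ∨ fin is false there. This is the first violation.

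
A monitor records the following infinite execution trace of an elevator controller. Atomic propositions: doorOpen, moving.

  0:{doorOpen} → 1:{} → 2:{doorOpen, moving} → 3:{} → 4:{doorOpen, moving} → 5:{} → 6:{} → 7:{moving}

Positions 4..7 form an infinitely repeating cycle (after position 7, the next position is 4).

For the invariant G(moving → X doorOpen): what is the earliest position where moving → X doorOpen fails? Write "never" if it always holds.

2

Check moving → X doorOpen at each position in order: 0 ✓, 1 ✓.
At position 2 the labels are {doorOpen, moving} and the next position 3 has {}, so moving → X doorOpen is false there. This is the first violation.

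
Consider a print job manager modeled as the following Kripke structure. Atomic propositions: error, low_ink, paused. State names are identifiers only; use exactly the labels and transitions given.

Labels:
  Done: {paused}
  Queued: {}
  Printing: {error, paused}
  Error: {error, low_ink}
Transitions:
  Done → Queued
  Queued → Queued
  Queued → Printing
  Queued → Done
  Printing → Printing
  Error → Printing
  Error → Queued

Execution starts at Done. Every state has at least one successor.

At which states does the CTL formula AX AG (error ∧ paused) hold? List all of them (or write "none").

{Printing}

States satisfying AG (error ∧ paused): {Printing}.
States satisfying AX AG (error ∧ paused): {Printing}.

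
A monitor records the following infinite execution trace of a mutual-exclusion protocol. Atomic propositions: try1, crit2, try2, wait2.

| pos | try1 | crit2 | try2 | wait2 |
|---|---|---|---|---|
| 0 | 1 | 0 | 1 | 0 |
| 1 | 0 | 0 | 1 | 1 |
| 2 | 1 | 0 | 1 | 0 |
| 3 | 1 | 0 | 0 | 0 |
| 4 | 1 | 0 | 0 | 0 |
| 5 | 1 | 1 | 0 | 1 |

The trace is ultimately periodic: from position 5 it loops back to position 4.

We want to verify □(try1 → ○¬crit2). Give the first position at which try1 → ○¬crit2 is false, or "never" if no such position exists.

4

Check try1 → ○¬crit2 at each position in order: 0 ✓, 1 ✓, 2 ✓, 3 ✓.
At position 4 the labels are {try1} and the next position 5 has {crit2, try1, wait2}, so try1 → ○¬crit2 is false there. This is the first violation.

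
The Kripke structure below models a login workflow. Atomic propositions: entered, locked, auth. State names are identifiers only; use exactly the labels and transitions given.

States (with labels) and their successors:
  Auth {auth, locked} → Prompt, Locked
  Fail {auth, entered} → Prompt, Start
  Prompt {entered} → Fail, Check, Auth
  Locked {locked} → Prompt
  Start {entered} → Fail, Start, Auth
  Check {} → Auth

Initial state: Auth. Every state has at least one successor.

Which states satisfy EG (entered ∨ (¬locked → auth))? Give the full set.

States satisfying entered ∨ (¬locked → auth): {Auth, Fail, Prompt, Locked, Start}.
States satisfying EG (entered ∨ (¬locked → auth)): {Auth, Fail, Prompt, Locked, Start}.

{Auth, Fail, Prompt, Locked, Start}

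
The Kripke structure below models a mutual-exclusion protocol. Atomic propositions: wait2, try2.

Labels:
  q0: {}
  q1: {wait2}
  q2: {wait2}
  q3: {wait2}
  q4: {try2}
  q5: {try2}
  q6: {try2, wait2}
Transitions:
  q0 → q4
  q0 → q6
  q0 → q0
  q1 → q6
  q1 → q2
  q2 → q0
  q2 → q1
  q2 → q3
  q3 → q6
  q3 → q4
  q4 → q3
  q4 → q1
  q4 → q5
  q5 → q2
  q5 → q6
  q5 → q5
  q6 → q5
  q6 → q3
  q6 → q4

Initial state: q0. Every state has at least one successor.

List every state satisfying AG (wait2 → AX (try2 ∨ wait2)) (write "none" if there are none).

States satisfying wait2 → AX (try2 ∨ wait2): {q0, q1, q3, q4, q5, q6}.
States satisfying AG (wait2 → AX (try2 ∨ wait2)): ∅.

none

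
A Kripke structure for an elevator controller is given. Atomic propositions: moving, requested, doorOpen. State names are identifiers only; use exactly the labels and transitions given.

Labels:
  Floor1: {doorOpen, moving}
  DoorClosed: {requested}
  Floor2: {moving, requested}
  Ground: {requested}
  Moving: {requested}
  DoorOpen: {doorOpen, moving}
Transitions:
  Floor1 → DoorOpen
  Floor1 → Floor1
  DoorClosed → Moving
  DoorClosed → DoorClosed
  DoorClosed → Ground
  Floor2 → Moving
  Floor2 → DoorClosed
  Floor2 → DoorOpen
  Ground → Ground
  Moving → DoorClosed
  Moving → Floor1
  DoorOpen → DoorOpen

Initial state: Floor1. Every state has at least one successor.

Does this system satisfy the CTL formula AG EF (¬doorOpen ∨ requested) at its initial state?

States satisfying EF (¬doorOpen ∨ requested): {DoorClosed, Floor2, Ground, Moving}.
States satisfying AG EF (¬doorOpen ∨ requested): {Ground}.
DoorOpen is reachable from Floor1 and violates EF (¬doorOpen ∨ requested), so AG fails at Floor1.
Floor1 ∉ Sat(AG EF (¬doorOpen ∨ requested)).

Does not hold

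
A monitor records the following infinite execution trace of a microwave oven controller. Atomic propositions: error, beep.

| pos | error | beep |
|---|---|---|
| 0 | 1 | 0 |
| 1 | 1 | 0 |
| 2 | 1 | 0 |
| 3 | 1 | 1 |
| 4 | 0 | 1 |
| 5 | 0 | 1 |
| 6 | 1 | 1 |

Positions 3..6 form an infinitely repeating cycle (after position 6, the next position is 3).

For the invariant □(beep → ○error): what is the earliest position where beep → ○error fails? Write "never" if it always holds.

Check beep → ○error at each position in order: 0 ✓, 1 ✓, 2 ✓.
At position 3 the labels are {beep, error} and the next position 4 has {beep}, so beep → ○error is false there. This is the first violation.

3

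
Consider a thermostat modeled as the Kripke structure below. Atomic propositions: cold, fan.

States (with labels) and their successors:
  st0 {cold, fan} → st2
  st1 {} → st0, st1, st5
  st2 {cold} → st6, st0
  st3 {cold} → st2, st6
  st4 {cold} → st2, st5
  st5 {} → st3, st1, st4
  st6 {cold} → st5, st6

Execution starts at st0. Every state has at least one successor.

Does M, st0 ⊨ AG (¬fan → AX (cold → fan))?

States satisfying ¬fan → AX (cold → fan): {st0, st1}.
States satisfying AG (¬fan → AX (cold → fan)): ∅.
st2 is reachable from st0 and violates ¬fan → AX (cold → fan), so AG fails at st0.
st0 ∉ Sat(AG (¬fan → AX (cold → fan))).

No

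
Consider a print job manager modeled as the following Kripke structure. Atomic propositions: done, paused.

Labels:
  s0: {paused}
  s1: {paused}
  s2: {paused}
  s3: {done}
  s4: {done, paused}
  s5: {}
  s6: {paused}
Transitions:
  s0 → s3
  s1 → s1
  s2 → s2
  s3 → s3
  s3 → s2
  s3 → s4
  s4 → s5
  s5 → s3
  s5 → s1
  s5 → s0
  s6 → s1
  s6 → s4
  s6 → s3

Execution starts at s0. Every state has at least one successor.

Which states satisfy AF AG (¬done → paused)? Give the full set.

{s1, s2}

States satisfying AG (¬done → paused): {s1, s2}.
States satisfying AF AG (¬done → paused): {s1, s2}.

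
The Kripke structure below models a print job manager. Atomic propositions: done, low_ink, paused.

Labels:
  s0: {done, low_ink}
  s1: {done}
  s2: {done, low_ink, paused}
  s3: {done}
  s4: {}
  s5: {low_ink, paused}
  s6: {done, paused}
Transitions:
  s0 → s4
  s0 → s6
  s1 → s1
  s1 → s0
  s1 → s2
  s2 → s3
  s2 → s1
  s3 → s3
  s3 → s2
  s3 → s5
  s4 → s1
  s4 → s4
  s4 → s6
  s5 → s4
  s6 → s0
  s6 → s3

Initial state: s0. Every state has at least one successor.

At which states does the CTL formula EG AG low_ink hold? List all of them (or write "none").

States satisfying AG low_ink: ∅.
States satisfying EG AG low_ink: ∅.

none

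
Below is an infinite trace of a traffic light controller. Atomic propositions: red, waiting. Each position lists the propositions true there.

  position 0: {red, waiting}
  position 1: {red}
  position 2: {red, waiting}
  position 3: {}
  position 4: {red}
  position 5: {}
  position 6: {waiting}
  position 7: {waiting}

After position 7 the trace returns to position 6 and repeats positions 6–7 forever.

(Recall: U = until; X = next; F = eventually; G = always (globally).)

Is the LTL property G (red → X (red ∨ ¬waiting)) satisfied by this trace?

Yes

red → X (red ∨ ¬waiting) holds at every position 0..7, and those are all positions ever visited, so G (red → X (red ∨ ¬waiting)) holds.
Positions where red holds: 0, 1, 2, 4.
Check X (red ∨ ¬waiting) at each: 0→ok, 1→ok, 2→ok, 4→ok.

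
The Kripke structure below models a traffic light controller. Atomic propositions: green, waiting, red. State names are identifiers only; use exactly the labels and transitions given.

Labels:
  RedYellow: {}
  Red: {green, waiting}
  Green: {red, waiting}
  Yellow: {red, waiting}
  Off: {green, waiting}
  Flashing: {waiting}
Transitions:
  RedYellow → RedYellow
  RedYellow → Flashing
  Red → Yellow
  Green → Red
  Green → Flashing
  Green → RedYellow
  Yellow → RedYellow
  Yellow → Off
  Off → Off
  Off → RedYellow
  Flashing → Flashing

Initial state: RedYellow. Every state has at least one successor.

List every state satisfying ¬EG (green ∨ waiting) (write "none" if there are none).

{RedYellow}

States satisfying green ∨ waiting: {Red, Green, Yellow, Off, Flashing}.
States satisfying EG (green ∨ waiting): {Red, Green, Yellow, Off, Flashing}.
States satisfying ¬EG (green ∨ waiting): {RedYellow}.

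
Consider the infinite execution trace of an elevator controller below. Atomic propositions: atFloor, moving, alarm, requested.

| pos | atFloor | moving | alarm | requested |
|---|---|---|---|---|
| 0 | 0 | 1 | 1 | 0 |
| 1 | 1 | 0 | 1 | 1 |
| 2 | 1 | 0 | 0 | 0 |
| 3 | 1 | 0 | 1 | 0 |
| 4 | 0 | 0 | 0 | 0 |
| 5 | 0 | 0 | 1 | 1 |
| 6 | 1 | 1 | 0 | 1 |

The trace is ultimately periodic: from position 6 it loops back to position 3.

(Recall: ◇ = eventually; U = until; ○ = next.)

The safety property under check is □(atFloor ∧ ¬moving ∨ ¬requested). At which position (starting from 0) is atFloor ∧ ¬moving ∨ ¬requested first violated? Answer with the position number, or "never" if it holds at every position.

5

Check atFloor ∧ ¬moving ∨ ¬requested at each position in order: 0 ✓, 1 ✓, 2 ✓, 3 ✓, 4 ✓.
At position 5 the labels are {alarm, requested}, so atFloor ∧ ¬moving ∨ ¬requested is false there. This is the first violation.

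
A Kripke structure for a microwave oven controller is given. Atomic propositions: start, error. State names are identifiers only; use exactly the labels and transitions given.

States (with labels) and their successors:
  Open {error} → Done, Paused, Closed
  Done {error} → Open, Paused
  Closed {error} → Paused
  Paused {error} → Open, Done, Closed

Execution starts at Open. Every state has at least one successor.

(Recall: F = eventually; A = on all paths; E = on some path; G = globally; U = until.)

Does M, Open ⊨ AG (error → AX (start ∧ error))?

States satisfying error → AX (start ∧ error): ∅.
States satisfying AG (error → AX (start ∧ error)): ∅.
Closed is reachable from Open and violates error → AX (start ∧ error), so AG fails at Open.
Open ∉ Sat(AG (error → AX (start ∧ error))).

No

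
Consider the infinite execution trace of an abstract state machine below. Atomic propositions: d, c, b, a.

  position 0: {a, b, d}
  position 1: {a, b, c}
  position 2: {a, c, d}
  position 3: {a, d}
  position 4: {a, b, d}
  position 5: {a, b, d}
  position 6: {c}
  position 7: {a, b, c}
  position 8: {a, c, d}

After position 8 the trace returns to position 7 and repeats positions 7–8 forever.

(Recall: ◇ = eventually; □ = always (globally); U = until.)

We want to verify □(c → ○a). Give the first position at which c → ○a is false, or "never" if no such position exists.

never

c → ○a holds at every position 0..8, and those are all the positions the trace ever visits, so the invariant □(c → ○a) is never violated.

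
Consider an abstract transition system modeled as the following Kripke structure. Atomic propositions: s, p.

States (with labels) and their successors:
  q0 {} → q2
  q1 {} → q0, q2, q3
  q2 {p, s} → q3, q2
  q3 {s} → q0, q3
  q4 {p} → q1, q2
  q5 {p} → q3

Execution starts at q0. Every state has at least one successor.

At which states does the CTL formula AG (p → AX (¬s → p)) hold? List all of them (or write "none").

States satisfying p → AX (¬s → p): {q0, q1, q2, q3, q5}.
States satisfying AG (p → AX (¬s → p)): {q0, q1, q2, q3, q5}.

{q0, q1, q2, q3, q5}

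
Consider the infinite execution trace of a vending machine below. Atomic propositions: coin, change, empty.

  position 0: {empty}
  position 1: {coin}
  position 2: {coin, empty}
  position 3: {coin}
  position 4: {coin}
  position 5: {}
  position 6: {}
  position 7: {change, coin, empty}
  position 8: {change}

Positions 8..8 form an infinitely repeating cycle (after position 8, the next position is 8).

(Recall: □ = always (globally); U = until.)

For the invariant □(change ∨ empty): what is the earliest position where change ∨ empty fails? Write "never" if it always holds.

Check change ∨ empty at each position in order: 0 ✓.
At position 1 the labels are {coin}, so change ∨ empty is false there. This is the first violation.

1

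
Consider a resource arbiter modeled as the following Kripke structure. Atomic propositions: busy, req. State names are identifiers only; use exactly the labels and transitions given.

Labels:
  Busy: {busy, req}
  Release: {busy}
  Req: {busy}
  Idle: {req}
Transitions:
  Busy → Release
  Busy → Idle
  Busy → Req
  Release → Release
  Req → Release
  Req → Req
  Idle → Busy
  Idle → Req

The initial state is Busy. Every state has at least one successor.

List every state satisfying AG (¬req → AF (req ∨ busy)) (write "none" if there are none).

{Busy, Release, Req, Idle}

States satisfying ¬req → AF (req ∨ busy): {Busy, Release, Req, Idle}.
States satisfying AG (¬req → AF (req ∨ busy)): {Busy, Release, Req, Idle}.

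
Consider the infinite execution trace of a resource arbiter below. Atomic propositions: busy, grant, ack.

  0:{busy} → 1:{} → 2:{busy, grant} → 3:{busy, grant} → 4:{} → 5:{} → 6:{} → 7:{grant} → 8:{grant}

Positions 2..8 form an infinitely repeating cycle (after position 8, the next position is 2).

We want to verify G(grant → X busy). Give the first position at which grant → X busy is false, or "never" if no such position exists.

Check grant → X busy at each position in order: 0 ✓, 1 ✓, 2 ✓.
At position 3 the labels are {busy, grant} and the next position 4 has {}, so grant → X busy is false there. This is the first violation.

3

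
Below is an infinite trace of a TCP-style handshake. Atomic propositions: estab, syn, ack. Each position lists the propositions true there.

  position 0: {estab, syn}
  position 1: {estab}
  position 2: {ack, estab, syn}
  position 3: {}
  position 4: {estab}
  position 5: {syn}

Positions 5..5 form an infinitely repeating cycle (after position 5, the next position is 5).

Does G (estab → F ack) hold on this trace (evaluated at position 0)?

Does not hold

estab → F ack must hold at every position from 0 onward. It fails at position 4, so G (estab → F ack) is false.
Positions where estab holds: 0, 1, 2, 4.
Check F ack at each: 0→ok, 1→ok, 2→ok, 4→fails.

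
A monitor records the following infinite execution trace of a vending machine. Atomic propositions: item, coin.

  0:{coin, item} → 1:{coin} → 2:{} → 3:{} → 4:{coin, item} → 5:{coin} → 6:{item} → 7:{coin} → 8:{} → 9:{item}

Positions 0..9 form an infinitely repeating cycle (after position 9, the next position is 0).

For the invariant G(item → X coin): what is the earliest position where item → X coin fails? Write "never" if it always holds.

never

item → X coin holds at every position 0..9, and those are all the positions the trace ever visits, so the invariant G(item → X coin) is never violated.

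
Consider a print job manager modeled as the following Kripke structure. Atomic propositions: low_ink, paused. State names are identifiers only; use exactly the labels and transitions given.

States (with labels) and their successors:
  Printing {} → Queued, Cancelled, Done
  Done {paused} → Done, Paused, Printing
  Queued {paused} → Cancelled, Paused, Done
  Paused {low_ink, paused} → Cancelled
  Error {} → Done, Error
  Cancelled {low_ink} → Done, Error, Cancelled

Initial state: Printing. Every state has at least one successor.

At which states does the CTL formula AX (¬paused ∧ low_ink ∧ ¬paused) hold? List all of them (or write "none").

States satisfying ¬paused ∧ low_ink ∧ ¬paused: {Cancelled}.
States satisfying AX (¬paused ∧ low_ink ∧ ¬paused): {Paused}.

{Paused}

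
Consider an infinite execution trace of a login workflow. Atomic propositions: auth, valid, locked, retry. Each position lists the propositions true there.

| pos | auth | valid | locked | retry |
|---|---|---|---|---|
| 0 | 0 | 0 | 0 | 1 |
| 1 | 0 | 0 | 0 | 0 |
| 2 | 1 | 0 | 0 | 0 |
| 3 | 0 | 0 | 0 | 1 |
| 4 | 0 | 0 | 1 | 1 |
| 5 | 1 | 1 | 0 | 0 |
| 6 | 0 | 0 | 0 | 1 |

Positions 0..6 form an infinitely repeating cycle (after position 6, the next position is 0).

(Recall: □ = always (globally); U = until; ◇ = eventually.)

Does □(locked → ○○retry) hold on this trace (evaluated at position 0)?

locked → ○○retry holds at every position 0..6, and those are all positions ever visited, so □(locked → ○○retry) holds.
Positions where locked holds: 4.
Check ○○retry at each: 4→ok.

Yes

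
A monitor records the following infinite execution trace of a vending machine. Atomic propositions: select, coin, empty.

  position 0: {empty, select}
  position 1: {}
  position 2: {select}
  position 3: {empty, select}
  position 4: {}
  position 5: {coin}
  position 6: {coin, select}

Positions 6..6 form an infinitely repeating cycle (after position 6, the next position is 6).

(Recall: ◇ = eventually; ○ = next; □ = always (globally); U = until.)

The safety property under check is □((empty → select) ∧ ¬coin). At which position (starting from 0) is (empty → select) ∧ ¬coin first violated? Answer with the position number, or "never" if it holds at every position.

5

Check (empty → select) ∧ ¬coin at each position in order: 0 ✓, 1 ✓, 2 ✓, 3 ✓, 4 ✓.
At position 5 the labels are {coin}, so (empty → select) ∧ ¬coin is false there. This is the first violation.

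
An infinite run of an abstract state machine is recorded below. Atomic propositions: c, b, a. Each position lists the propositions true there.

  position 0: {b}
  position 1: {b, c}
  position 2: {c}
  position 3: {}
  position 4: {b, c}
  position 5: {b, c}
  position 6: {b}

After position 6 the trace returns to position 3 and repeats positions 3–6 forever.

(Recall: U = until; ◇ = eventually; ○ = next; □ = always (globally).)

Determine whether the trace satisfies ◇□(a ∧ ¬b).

Does not hold

□(a ∧ ¬b) is false at every position 0..6, so it never becomes true and ◇□(a ∧ ¬b) fails.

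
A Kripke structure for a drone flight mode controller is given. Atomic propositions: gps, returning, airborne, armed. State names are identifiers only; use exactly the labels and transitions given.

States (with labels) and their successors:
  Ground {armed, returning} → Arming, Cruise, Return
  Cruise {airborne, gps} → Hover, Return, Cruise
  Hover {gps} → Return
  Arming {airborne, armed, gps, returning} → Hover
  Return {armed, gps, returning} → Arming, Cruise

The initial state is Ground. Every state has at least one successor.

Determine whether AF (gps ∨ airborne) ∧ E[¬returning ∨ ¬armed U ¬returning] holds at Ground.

Violated

States satisfying gps ∨ airborne: {Cruise, Hover, Arming, Return}.
States satisfying AF (gps ∨ airborne): {Ground, Cruise, Hover, Arming, Return}.
States satisfying ¬returning ∨ ¬armed: {Cruise, Hover}.
States satisfying ¬returning: {Cruise, Hover}.
States satisfying E[¬returning ∨ ¬armed U ¬returning]: {Cruise, Hover}.
States satisfying AF (gps ∨ airborne) ∧ E[¬returning ∨ ¬armed U ¬returning]: {Cruise, Hover}.
Ground ∉ Sat(AF (gps ∨ airborne) ∧ E[¬returning ∨ ¬armed U ¬returning]).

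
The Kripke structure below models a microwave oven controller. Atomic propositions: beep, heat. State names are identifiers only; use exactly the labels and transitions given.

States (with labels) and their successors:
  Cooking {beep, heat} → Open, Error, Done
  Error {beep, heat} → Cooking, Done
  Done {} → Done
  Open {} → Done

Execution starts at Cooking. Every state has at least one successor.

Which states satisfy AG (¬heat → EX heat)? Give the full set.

States satisfying ¬heat → EX heat: {Cooking, Error}.
States satisfying AG (¬heat → EX heat): ∅.

none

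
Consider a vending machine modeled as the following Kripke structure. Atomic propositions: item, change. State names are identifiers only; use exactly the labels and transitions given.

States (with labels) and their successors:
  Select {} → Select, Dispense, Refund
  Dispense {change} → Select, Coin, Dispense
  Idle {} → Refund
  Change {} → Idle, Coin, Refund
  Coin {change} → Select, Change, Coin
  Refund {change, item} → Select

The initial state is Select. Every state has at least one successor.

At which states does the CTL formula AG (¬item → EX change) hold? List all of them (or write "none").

{Select, Dispense, Idle, Change, Coin, Refund}

States satisfying ¬item → EX change: {Select, Dispense, Idle, Change, Coin, Refund}.
States satisfying AG (¬item → EX change): {Select, Dispense, Idle, Change, Coin, Refund}.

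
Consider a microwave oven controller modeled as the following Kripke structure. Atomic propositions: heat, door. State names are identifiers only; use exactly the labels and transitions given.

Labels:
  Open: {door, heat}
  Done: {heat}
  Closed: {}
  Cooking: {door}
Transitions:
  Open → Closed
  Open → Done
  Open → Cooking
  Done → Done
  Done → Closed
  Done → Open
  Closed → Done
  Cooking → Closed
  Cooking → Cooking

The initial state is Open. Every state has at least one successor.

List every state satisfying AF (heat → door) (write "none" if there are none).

{Open, Closed, Cooking}

States satisfying heat → door: {Open, Closed, Cooking}.
States satisfying AF (heat → door): {Open, Closed, Cooking}.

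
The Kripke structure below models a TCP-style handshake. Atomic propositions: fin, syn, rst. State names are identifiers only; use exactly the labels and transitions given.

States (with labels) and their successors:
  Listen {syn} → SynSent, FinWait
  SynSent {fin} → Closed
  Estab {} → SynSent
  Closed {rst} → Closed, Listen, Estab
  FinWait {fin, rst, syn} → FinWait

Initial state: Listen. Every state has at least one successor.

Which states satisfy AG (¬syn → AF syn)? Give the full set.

{FinWait}

States satisfying ¬syn → AF syn: {Listen, FinWait}.
States satisfying AG (¬syn → AF syn): {FinWait}.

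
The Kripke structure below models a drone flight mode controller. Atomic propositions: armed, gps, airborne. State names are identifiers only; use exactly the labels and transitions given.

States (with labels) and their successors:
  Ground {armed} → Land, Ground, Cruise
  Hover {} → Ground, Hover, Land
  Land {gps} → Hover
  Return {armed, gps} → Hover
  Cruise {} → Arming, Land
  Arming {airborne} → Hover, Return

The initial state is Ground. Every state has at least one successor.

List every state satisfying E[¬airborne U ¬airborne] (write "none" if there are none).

States satisfying ¬airborne: {Ground, Hover, Land, Return, Cruise}.
States satisfying E[¬airborne U ¬airborne]: {Ground, Hover, Land, Return, Cruise}.

{Ground, Hover, Land, Return, Cruise}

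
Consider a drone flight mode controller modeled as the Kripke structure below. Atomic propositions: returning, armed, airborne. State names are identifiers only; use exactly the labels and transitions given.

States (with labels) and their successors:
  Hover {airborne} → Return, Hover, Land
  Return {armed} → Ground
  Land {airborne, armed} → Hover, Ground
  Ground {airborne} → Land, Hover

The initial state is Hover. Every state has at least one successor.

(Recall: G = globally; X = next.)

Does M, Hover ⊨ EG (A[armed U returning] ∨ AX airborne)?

States satisfying A[armed U returning] ∨ AX airborne: {Return, Land, Ground}.
States satisfying EG (A[armed U returning] ∨ AX airborne): {Return, Land, Ground}.
No suitable path/successor from Hover witnesses the formula.
Hover ∉ Sat(EG (A[armed U returning] ∨ AX airborne)).

No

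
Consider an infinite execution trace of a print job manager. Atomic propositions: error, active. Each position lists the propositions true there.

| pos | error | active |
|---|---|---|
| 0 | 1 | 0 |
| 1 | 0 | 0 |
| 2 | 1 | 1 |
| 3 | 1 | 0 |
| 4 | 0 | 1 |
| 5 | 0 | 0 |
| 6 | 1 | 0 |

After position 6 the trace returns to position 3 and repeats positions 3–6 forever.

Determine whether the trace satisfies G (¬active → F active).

Satisfied

¬active → F active holds at every position 0..6, and those are all positions ever visited, so G (¬active → F active) holds.
Positions where ¬active holds: 0, 1, 3, 5, 6.
Check F active at each: 0→ok, 1→ok, 3→ok, 5→ok, 6→ok.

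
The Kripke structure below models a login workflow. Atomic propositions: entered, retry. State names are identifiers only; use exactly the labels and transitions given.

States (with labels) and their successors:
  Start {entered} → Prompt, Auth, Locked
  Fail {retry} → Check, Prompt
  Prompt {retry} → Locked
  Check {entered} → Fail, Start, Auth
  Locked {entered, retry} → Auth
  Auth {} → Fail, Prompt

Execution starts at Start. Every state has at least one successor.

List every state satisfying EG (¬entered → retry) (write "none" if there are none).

{Fail, Check}

States satisfying ¬entered → retry: {Start, Fail, Prompt, Check, Locked}.
States satisfying EG (¬entered → retry): {Fail, Check}.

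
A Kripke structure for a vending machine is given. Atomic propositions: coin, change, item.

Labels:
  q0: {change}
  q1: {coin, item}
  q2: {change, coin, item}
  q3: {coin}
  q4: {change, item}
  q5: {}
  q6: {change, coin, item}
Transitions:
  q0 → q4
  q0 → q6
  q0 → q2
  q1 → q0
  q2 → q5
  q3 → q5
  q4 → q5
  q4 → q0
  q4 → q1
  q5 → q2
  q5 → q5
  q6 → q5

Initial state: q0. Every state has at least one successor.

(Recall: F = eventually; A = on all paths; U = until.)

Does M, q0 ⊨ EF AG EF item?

Satisfied

States satisfying AG EF item: {q0, q1, q2, q3, q4, q5, q6}.
States satisfying EF AG EF item: {q0, q1, q2, q3, q4, q5, q6}.
Some path from q0 reaches a state where AG EF item holds.
q0 ∈ Sat(EF AG EF item).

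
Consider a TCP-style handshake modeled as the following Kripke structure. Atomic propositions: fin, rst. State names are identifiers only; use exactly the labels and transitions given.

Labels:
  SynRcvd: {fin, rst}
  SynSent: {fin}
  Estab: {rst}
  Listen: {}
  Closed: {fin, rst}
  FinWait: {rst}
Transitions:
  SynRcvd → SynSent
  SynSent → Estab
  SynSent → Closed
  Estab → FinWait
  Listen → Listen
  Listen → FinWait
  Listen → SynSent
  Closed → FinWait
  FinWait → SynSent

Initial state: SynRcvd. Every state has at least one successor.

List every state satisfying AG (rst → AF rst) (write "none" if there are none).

{SynRcvd, SynSent, Estab, Listen, Closed, FinWait}

States satisfying rst → AF rst: {SynRcvd, SynSent, Estab, Listen, Closed, FinWait}.
States satisfying AG (rst → AF rst): {SynRcvd, SynSent, Estab, Listen, Closed, FinWait}.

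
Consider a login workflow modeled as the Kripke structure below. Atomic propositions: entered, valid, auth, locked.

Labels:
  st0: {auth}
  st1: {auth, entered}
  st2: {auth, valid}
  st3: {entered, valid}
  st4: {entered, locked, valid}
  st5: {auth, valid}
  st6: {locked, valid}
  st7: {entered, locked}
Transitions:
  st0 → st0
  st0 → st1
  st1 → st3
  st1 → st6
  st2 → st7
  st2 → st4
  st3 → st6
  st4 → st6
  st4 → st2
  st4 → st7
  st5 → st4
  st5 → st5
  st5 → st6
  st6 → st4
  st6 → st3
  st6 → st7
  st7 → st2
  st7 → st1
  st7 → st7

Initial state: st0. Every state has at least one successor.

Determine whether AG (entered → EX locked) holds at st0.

Holds

States satisfying entered → EX locked: {st0, st1, st2, st3, st4, st5, st6, st7}.
States satisfying AG (entered → EX locked): {st0, st1, st2, st3, st4, st5, st6, st7}.
Every state reachable from st0 satisfies entered → EX locked.
st0 ∈ Sat(AG (entered → EX locked)).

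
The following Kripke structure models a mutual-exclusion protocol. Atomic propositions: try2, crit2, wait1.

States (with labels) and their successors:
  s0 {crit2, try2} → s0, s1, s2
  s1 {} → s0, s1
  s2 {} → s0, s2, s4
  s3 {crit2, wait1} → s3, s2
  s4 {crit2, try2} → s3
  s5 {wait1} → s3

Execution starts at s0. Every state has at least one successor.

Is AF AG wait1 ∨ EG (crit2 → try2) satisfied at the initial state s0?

Holds

States satisfying AG wait1: ∅.
States satisfying AF AG wait1: ∅.
States satisfying crit2 → try2: {s0, s1, s2, s4, s5}.
States satisfying EG (crit2 → try2): {s0, s1, s2}.
States satisfying AF AG wait1 ∨ EG (crit2 → try2): {s0, s1, s2}.
s0 ∈ Sat(AF AG wait1 ∨ EG (crit2 → try2)).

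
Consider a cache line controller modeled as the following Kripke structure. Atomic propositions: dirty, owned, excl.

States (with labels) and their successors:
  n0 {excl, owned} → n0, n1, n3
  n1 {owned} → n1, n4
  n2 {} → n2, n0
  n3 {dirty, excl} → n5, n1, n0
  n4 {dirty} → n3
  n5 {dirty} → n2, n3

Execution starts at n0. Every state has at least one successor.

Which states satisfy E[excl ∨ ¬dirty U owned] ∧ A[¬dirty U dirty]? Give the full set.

{n3}

States satisfying excl ∨ ¬dirty: {n0, n1, n2, n3}.
States satisfying owned: {n0, n1}.
States satisfying E[excl ∨ ¬dirty U owned]: {n0, n1, n2, n3}.
States satisfying ¬dirty: {n0, n1, n2}.
States satisfying dirty: {n3, n4, n5}.
States satisfying A[¬dirty U dirty]: {n3, n4, n5}.
States satisfying E[excl ∨ ¬dirty U owned] ∧ A[¬dirty U dirty]: {n3}.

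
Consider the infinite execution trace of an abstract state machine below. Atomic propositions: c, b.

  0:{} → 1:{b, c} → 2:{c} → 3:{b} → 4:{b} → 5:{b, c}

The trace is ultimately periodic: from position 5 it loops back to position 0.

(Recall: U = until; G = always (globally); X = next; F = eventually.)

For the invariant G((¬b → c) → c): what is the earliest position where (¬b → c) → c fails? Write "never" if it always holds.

Check (¬b → c) → c at each position in order: 0 ✓, 1 ✓, 2 ✓.
At position 3 the labels are {b}, so (¬b → c) → c is false there. This is the first violation.

3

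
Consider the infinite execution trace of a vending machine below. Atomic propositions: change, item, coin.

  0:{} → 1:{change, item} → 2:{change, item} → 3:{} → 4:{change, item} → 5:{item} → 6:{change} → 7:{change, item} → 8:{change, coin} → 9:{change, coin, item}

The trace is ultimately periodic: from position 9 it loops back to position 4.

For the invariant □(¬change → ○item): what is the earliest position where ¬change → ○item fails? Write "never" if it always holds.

Check ¬change → ○item at each position in order: 0 ✓, 1 ✓, 2 ✓, 3 ✓, 4 ✓.
At position 5 the labels are {item} and the next position 6 has {change}, so ¬change → ○item is false there. This is the first violation.

5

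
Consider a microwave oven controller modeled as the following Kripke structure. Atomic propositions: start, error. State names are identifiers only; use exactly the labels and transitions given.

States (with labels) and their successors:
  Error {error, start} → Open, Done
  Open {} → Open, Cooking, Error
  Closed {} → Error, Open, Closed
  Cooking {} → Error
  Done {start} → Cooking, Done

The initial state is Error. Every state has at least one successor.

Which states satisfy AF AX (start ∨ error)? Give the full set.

States satisfying AX (start ∨ error): {Cooking}.
States satisfying AF AX (start ∨ error): {Cooking}.

{Cooking}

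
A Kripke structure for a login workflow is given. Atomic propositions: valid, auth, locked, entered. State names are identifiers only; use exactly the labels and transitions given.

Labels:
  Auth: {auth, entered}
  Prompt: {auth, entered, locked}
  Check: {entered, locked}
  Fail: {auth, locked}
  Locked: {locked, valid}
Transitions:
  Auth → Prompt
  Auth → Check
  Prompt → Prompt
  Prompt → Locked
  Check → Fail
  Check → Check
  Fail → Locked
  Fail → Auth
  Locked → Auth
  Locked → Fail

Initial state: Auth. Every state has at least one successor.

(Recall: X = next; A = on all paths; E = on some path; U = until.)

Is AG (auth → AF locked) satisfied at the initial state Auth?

Yes

States satisfying auth → AF locked: {Auth, Prompt, Check, Fail, Locked}.
States satisfying AG (auth → AF locked): {Auth, Prompt, Check, Fail, Locked}.
Every state reachable from Auth satisfies auth → AF locked.
Auth ∈ Sat(AG (auth → AF locked)).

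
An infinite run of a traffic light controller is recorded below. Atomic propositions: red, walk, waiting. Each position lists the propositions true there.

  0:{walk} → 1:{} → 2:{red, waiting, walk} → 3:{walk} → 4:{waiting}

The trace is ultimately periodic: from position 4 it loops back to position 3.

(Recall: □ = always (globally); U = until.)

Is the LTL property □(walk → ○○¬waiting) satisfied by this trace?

No

walk → ○○¬waiting must hold at every position from 0 onward. It fails at position 0, so □(walk → ○○¬waiting) is false.
Positions where walk holds: 0, 2, 3.
Check ○○¬waiting at each: 0→fails, 2→fails, 3→ok.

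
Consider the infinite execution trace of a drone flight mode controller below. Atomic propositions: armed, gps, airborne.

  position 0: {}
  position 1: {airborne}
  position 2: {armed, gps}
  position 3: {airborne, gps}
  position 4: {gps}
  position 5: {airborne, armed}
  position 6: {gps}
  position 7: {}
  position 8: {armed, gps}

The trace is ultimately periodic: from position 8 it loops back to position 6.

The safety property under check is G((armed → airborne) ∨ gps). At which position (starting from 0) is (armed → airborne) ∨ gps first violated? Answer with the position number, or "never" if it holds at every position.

(armed → airborne) ∨ gps holds at every position 0..8, and those are all the positions the trace ever visits, so the invariant G((armed → airborne) ∨ gps) is never violated.

never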